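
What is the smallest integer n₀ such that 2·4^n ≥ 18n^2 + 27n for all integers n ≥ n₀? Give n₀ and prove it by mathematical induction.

n₀ = 4

At n = 3: 128 < 243, so the inequality fails and n₀ ≥ 4. We prove 2·4^n ≥ 18n^2 + 27n for all n ≥ 4.
Base case (n = 4): 2·4^n = 512 and 18n^2 + 27n = 396, so 512 ≥ 396.
Suppose the result is true for n = p, so 2·4^p ≥ 18p^2 + 27p.
Then 2·4^(p + 1) = 4·(2·4^p) ≥ 4·(18p^2 + 27p).
Also, for p ≥ 4 we have 4·(18p^2 + 27p) ≥ 18(p+1)^2 + 27(p+1), since 4·(18p^2 + 27p) − (18(p+1)^2 + 27(p+1)) = 54p^2 + 45p - 45, which is nonnegative for all p ≥ 4.
Combining, 2·4^(p + 1) ≥ 18(p+1)^2 + 27(p+1).
Hence, by induction on n, the claim holds for every n ≥ 4.
Hence the smallest such n₀ is 4.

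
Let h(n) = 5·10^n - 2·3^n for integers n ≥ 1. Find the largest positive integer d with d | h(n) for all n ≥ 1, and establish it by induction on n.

d = 2

Computing the first values: h(1) = 44 and h(2) = 482; gcd(44, 482) = 2, so d ≤ 2.
We prove 2 | 5·10^n - 2·3^n for all n ≥ 1 by induction on n.
When n = 1: h(1) = 44 = 2·(22), so 2 | h(1).
Inductive step: suppose the statement holds for some j ≥ 1, i.e. 2 | h(j). Then
h(j+1) − 10·h(j) = (5·10^(j+1) - 2·3^(j+1)) − 10·(5·10^j - 2·3^j) = (-2)·3^j·(3 − 10) = (14)·3^j. Since 2 | h(j) by the inductive hypothesis, 2 | 10·h(j); and 2 | 14 since 14 = 2·7. Therefore 2 | h(j+1).
By induction, the statement is established for all n ≥ 1.
Therefore the largest such d is 2.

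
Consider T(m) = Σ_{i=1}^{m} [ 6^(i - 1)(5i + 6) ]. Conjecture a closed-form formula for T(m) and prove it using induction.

We claim T(m) = 6^m(m + 1) - 1 for all m ≥ 1.
For the base case m = 1: T(1) = 11, and the closed form gives 11. They agree.
For the inductive step, assume it holds for an arbitrary i ≥ 1, so T(i) = 6^i(i + 1) - 1.
Then T(i+1) = T(i) + (6^i(5i + 11)) = (6^i(i + 1) - 1) + (6^i(5i + 11)).
Simplifying, T(i+1) = 6·6^i·i + 12·6^i - 1 = 6^(i+1)((i+1) + 1) - 1,
which is the closed form with m = i+1.
This completes the induction.

T(m) = 6^m(m + 1) - 1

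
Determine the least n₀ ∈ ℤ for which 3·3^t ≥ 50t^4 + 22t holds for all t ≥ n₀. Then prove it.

At t = 11: 531441 < 732292, so the inequality fails and n₀ ≥ 12. We prove 3·3^t ≥ 50t^4 + 22t for all t ≥ 12.
When t = 12: 3·3^t = 1594323 and 50t^4 + 22t = 1037064, so 1594323 ≥ 1037064.
Suppose the result is true for t = m, so 3·3^m ≥ 50m^4 + 22m.
Then 3·3^(m + 1) = 3·(3·3^m) ≥ 3·(50m^4 + 22m).
Also, for m ≥ 12 we have 3·(50m^4 + 22m) ≥ 50(m+1)^4 + 22(m+1), since 3·(50m^4 + 22m) − (50(m+1)^4 + 22(m+1)) = 100m^4 - 200m^3 - 300m^2 - 156m - 72, which is nonnegative for all m ≥ 12.
Combining, 3·3^(m + 1) ≥ 50(m+1)^4 + 22(m+1).
Hence, by induction on t, the claim holds for every t ≥ 12.
Hence the smallest such n₀ is 12.

n₀ = 12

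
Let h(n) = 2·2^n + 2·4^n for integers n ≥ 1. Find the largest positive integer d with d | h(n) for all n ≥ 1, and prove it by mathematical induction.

Computing the first values: h(1) = 12 and h(2) = 40; gcd(12, 40) = 4, so d ≤ 4.
We prove 4 | 2·2^n + 2·4^n for all n ≥ 1 by induction on n.
Base step (n = 1): h(1) = 12 = 4·(3), so 4 | h(1).
Suppose the result is true for n = r, i.e. 4 | h(r). Then
h(r+1) − 4·h(r) = (2·2^(r+1) + 2·4^(r+1)) − 4·(2·2^r + 2·4^r) = (2)·2^r·(2 − 4) = (-4)·2^r. Since 4 | h(r) by the inductive hypothesis, 4 | 4·h(r); and 4 | -4 since -4 = 4·-1. Therefore 4 | h(r+1).
Hence, by induction on n, the claim holds for every n ≥ 1.
Therefore the largest such d is 4.

d = 4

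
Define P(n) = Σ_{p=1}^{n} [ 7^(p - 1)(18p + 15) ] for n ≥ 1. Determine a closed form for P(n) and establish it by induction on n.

We claim P(n) = 7^n(3n + 2) - 2 for all n ≥ 1.
When n = 1: P(1) = 33, and the closed form gives 33. They agree.
For the inductive step, assume it holds for an arbitrary p ≥ 1, so P(p) = 7^p(3p + 2) - 2.
Then P(p+1) = P(p) + (7^p(18p + 33)) = (7^p(3p + 2) - 2) + (7^p(18p + 33)).
Simplifying, P(p+1) = 21·7^p·p + 35·7^p - 2 = 7^(p+1)(3(p+1) + 2) - 2,
which is the closed form with n = p+1.
Hence, by induction on n, the claim holds for every n ≥ 1.

P(n) = 7^n(3n + 2) - 2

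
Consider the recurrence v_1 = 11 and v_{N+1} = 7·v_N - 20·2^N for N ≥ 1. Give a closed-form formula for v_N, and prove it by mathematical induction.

v_N = 2^(N + 2) + 3·7^(N - 1)

Computing the first terms: v_1 = 11, v_2 = 37, v_3 = 179. This suggests v_N = 2^(N + 2) + 3·7^(N - 1).
Base step (N = 1): the formula gives 11 = 11 = v_1.
Inductive step: suppose the statement holds for some i ≥ 1, so v_i = 2^(i + 2) + 3·7^(i - 1).
Then v_{i+1} = 7·v_i - 20·2^i = 7·(2^(i + 2) + 3·7^(i - 1)) - 20·2^i = 2^(i + 3) + 3·7^i = 2^((i+1) + 2) + 3·7^((i+1) - 1),
which is the claimed formula at N = i+1.
This completes the induction.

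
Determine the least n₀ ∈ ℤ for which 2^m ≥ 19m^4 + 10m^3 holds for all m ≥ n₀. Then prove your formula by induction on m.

At m = 22: 4194304 < 4557344, so the inequality fails and n₀ ≥ 23. We prove 2^m ≥ 19m^4 + 10m^3 for all m ≥ 23.
When m = 23: 2^m = 8388608 and 19m^4 + 10m^3 = 5438649, so 8388608 ≥ 5438649.
Suppose the result is true for m = i, so 2^i ≥ 19i^4 + 10i^3.
Then 2^(i + 1) = 2·(2^i) ≥ 2·(19i^4 + 10i^3).
Also, for i ≥ 23 we have 2·(19i^4 + 10i^3) ≥ 19(i+1)^4 + 10(i+1)^3, since 2·(19i^4 + 10i^3) − (19(i+1)^4 + 10(i+1)^3) = 19i^4 - 66i^3 - 144i^2 - 106i - 29, which is nonnegative for all i ≥ 23.
Combining, 2^(i + 1) ≥ 19(i+1)^4 + 10(i+1)^3.
By the principle of mathematical induction, the result holds for all m ≥ 23.
Hence the smallest such n₀ is 23.

n₀ = 23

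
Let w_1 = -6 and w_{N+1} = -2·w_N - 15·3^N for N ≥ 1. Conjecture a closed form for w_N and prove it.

Computing the first terms: w_1 = -6, w_2 = -33, w_3 = -69. This suggests w_N = 3(-2)^(N - 1) - 3^(N + 1).
Base case (N = 1): the formula gives -6 = -6 = w_1.
Inductive step: assume the claim holds for N = p, so w_p = 3(-2)^(p - 1) - 3^(p + 1).
Then w_{p+1} = -2·w_p - 15·3^p = -2·(3(-2)^(p - 1) - 3^(p + 1)) - 15·3^p = 3(-2)^p - 3^(p + 2) = 3(-2)^((p+1) - 1) - 3^((p+1) + 1),
which is the claimed formula at N = p+1.
Hence, by induction on N, the claim holds for every N ≥ 1.

w_N = 3(-2)^(N - 1) - 3^(N + 1)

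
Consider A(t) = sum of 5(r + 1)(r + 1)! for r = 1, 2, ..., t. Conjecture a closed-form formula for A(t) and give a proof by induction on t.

A(t) = 5(t + 2)! - 10

We claim A(t) = 5(t + 2)! - 10 for all t ≥ 1.
For the base case t = 1: A(1) = 20, and the closed form gives 20. They agree.
Inductive step: suppose the statement holds for some r ≥ 1, so A(r) = 5(r + 2)! - 10.
Then A(r+1) = A(r) + (5(r + 2)(r + 2)!) = (5(r + 2)! - 10) + (5(r + 2)(r + 2)!).
Simplifying, A(r+1) = 5((r+1) + 2)! - 10,
which is the closed form with t = r+1.
Hence, by induction on t, the claim holds for every t ≥ 1.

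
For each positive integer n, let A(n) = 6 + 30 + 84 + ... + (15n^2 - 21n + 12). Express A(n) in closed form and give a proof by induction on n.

A(n) = n(5n^2 - 3n + 4)

We claim A(n) = n(5n^2 - 3n + 4) for all n ≥ 1.
When n = 1: A(1) = 6, and the closed form gives 6. They agree.
For the inductive step, assume it holds for an arbitrary i ≥ 1, so A(i) = i(5i^2 - 3i + 4).
Then A(i+1) = A(i) + (15i^2 + 9i + 6) = (i(5i^2 - 3i + 4)) + (15i^2 + 9i + 6).
Simplifying, A(i+1) = (i + 1)(5i^2 + 7i + 6) = (i+1)(5(i+1)^2 - 3(i+1) + 4),
which is the closed form with n = i+1.
By the principle of mathematical induction, the result holds for all n ≥ 1.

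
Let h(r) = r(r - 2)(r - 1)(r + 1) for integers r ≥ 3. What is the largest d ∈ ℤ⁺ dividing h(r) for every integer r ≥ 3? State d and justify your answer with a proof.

Computing the first values: h(3) = 24 and h(4) = 120; gcd(24, 120) = 24, so d ≤ 24.
We prove 24 | r(r - 2)(r - 1)(r + 1) for all r ≥ 3 by induction on r.
Base step (r = 3): h(3) = 24 = 24·(1), so 24 | h(3).
Suppose the result is true for r = i, i.e. 24 | h(i). Then
h(i+1) − h(i) = (i-1)·i·(i+1)·(i+2) − (i-2)·(i-1)·i·(i+1) = (i-1)·i·(i+1)·[(i+2) − (i-2)] = 4·(i-1)·i·(i+1). The product of 3 consecutive integers is divisible by (3)! = 6, so h(i+1) − h(i) is divisible by 4·6 = 24. By the inductive hypothesis 24 | h(i), hence 24 | h(i+1).
By the principle of mathematical induction, the result holds for all r ≥ 3.
Therefore the largest such d is 24.

d = 24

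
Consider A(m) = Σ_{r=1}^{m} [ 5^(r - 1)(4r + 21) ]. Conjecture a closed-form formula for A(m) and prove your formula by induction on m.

A(m) = 5^m(m + 5) - 5

We claim A(m) = 5^m(m + 5) - 5 for all m ≥ 1.
When m = 1: A(1) = 25, and the closed form gives 25. They agree.
Suppose the result is true for m = r, so A(r) = 5^r(r + 5) - 5.
Then A(r+1) = A(r) + (5^r(4r + 25)) = (5^r(r + 5) - 5) + (5^r(4r + 25)).
Simplifying, A(r+1) = 5·5^r·r + 30·5^r - 5 = 5^(r+1)((r+1) + 5) - 5,
which is the closed form with m = r+1.
This completes the induction.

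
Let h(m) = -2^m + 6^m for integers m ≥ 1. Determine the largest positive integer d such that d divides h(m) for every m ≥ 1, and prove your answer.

d = 4

Computing the first values: h(1) = 4 and h(2) = 32; gcd(4, 32) = 4, so d ≤ 4.
We prove 4 | -2^m + 6^m for all m ≥ 1 by induction on m.
Base case (m = 1): h(1) = 4 = 4·(1), so 4 | h(1).
Inductive step: suppose the statement holds for some j ≥ 1, i.e. 4 | h(j). Then
6^{j+1} − 2^{j+1} = 6·6^j − 2·2^j = 6·(6^j − 2^j) + (4)·2^j. The first term is divisible by 4 by the inductive hypothesis, and the second term (4)·2^j is divisible by 4 since 4 | 4. Hence 4 | h(j+1).
By induction, the statement is established for all m ≥ 1.
Therefore the largest such d is 4.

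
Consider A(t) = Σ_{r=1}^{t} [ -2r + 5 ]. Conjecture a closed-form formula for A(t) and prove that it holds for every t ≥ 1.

We claim A(t) = -t(t - 4) for all t ≥ 1.
For the base case t = 1: A(1) = 3, and the closed form gives 3. They agree.
Suppose the result is true for t = r, so A(r) = r(-r + 4).
Then A(r+1) = A(r) + (-2r + 3) = (r(-r + 4)) + (-2r + 3).
Simplifying, A(r+1) = -(r - 3)(r + 1) = -(r+1)((r+1) - 4),
which is the closed form with t = r+1.
Hence, by induction on t, the claim holds for every t ≥ 1.

A(t) = -t(t - 4)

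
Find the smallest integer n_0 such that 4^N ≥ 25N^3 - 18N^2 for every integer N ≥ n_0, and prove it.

At N = 6: 4096 < 4752, so the inequality fails and n_0 ≥ 7. We prove 4^N ≥ 25N^3 - 18N^2 for all N ≥ 7.
When N = 7: 4^N = 16384 and 25N^3 - 18N^2 = 7693, so 16384 ≥ 7693.
For the inductive step, assume it holds for an arbitrary m ≥ 7, so 4^m ≥ 25m^3 - 18m^2.
Then 4^(m + 1) = 4·(4^m) ≥ 4·(25m^3 - 18m^2).
Also, for m ≥ 7 we have 4·(25m^3 - 18m^2) ≥ 25(m+1)^3 - 18(m+1)^2, since 4·(25m^3 - 18m^2) − (25(m+1)^3 - 18(m+1)^2) = 75m^3 - 129m^2 - 39m - 7, which is nonnegative for all m ≥ 7.
Combining, 4^(m + 1) ≥ 25(m+1)^3 - 18(m+1)^2.
By the principle of mathematical induction, the result holds for all N ≥ 7.
Hence the smallest such n_0 is 7.

n_0 = 7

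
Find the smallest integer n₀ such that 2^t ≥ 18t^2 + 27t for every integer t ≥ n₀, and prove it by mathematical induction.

n₀ = 12

At t = 11: 2048 < 2475, so the inequality fails and n₀ ≥ 12. We prove 2^t ≥ 18t^2 + 27t for all t ≥ 12.
Base case (t = 12): 2^t = 4096 and 18t^2 + 27t = 2916, so 4096 ≥ 2916.
Suppose the result is true for t = p, so 2^p ≥ 18p^2 + 27p.
Then 2^(p + 1) = 2·(2^p) ≥ 2·(18p^2 + 27p).
Also, for p ≥ 12 we have 2·(18p^2 + 27p) ≥ 18(p+1)^2 + 27(p+1), since 2·(18p^2 + 27p) − (18(p+1)^2 + 27(p+1)) = 18p^2 - 9p - 45, which is nonnegative for all p ≥ 12.
Combining, 2^(p + 1) ≥ 18(p+1)^2 + 27(p+1).
By the principle of mathematical induction, the result holds for all t ≥ 12.
Hence the smallest such n₀ is 12.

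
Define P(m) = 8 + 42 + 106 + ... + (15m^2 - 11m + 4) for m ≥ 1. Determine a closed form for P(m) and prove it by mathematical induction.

P(m) = m(5m^2 + 2m + 1)

We claim P(m) = m(5m^2 + 2m + 1) for all m ≥ 1.
For the base case m = 1: P(1) = 8, and the closed form gives 8. They agree.
Inductive step: suppose the statement holds for some i ≥ 1, so P(i) = i(5i^2 + 2i + 1).
Then P(i+1) = P(i) + (15i^2 + 19i + 8) = (i(5i^2 + 2i + 1)) + (15i^2 + 19i + 8).
Simplifying, P(i+1) = (i + 1)(5i^2 + 12i + 8) = (i+1)(5(i+1)^2 + 2(i+1) + 1),
which is the closed form with m = i+1.
By the principle of mathematical induction, the result holds for all m ≥ 1.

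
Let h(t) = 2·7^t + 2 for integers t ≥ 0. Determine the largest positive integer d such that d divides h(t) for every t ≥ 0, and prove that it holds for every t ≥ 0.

d = 4

Computing the first values: h(0) = 4 and h(1) = 16; gcd(4, 16) = 4, so d ≤ 4.
We prove 4 | 2·7^t + 2 for all t ≥ 0 by induction on t.
Base step (t = 0): h(0) = 4 = 4·(1), so 4 | h(0).
Inductive step: suppose the statement holds for some k ≥ 0, i.e. 4 | h(k). Then
h(k+1) = 2·7^(k+1) + 2 = 7·(2·7^k + 2) - 12 = 7·h(k) - 12. The first term is divisible by 4 by the inductive hypothesis, and -12 is divisible by 4. Hence 4 | h(k+1).
This completes the induction.
Therefore the largest such d is 4.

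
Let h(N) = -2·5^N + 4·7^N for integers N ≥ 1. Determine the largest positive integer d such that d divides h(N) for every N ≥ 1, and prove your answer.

d = 2

Computing the first values: h(1) = 18 and h(2) = 146; gcd(18, 146) = 2, so d ≤ 2.
We prove 2 | -2·5^N + 4·7^N for all N ≥ 1 by induction on N.
Base case (N = 1): h(1) = 18 = 2·(9), so 2 | h(1).
For the inductive step, assume it holds for an arbitrary r ≥ 1, i.e. 2 | h(r). Then
h(r+1) − 7·h(r) = (-2·5^(r+1) + 4·7^(r+1)) − 7·(-2·5^r + 4·7^r) = (-2)·5^r·(5 − 7) = (4)·5^r. Since 2 | h(r) by the inductive hypothesis, 2 | 7·h(r); and 2 | 4 since 4 = 2·2. Therefore 2 | h(r+1).
By the principle of mathematical induction, the result holds for all N ≥ 1.
Therefore the largest such d is 2.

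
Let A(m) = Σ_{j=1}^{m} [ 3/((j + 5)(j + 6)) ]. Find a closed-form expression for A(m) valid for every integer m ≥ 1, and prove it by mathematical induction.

We claim A(m) = m/(2(m + 6)) for all m ≥ 1.
Base case (m = 1): A(1) = 1/14, and the closed form gives 1/14. They agree.
Inductive step: assume the claim holds for m = j, so A(j) = j/(2(j + 6)).
Then A(j+1) = A(j) + (3/((j + 6)(j + 7))) = (j/(2(j + 6))) + (3/((j + 6)(j + 7))).
Simplifying, A(j+1) = (j + 1)/(2(j + 7)) = (j+1)/(2((j+1) + 6)),
which is the closed form with m = j+1.
By the principle of mathematical induction, the result holds for all m ≥ 1.

A(m) = m/(2(m + 6))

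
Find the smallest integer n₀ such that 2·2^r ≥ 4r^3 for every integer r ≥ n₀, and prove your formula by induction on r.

At r = 11: 4096 < 5324, so the inequality fails and n₀ ≥ 12. We prove 2·2^r ≥ 4r^3 for all r ≥ 12.
For the base case r = 12: 2·2^r = 8192 and 4r^3 = 6912, so 8192 ≥ 6912.
Inductive step: suppose the statement holds for some k ≥ 12, so 2·2^k ≥ 4k^3.
Then 2·2^(k + 1) = 2·(2·2^k) ≥ 2·(4k^3).
Also, for k ≥ 12 we have 2·(4k^3) ≥ 4(k+1)^3, since 2 ≥ (1 + 1/k)^3 for all k ≥ 12.
Combining, 2·2^(k + 1) ≥ 4(k+1)^3.
By induction, the statement is established for all r ≥ 12.
Hence the smallest such n₀ is 12.

n₀ = 12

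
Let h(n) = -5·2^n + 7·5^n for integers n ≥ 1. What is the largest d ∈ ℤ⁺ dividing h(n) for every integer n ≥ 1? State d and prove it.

d = 5

Computing the first values: h(1) = 25 and h(2) = 155; gcd(25, 155) = 5, so d ≤ 5.
We prove 5 | -5·2^n + 7·5^n for all n ≥ 1 by induction on n.
Base step (n = 1): h(1) = 25 = 5·(5), so 5 | h(1).
Inductive step: suppose the statement holds for some r ≥ 1, i.e. 5 | h(r). Then
h(r+1) − 5·h(r) = (-5·2^(r+1) + 7·5^(r+1)) − 5·(-5·2^r + 7·5^r) = (-5)·2^r·(2 − 5) = (15)·2^r. Since 5 | h(r) by the inductive hypothesis, 5 | 5·h(r); and 5 | 15 since 15 = 5·3. Therefore 5 | h(r+1).
Hence, by induction on n, the claim holds for every n ≥ 1.
Therefore the largest such d is 5.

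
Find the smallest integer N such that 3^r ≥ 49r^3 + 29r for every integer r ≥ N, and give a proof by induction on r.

N = 10

At r = 9: 19683 < 35982, so the inequality fails and N ≥ 10. We prove 3^r ≥ 49r^3 + 29r for all r ≥ 10.
Base case (r = 10): 3^r = 59049 and 49r^3 + 29r = 49290, so 59049 ≥ 49290.
Inductive step: assume the claim holds for r = p, so 3^p ≥ 49p^3 + 29p.
Then 3^(p + 1) = 3·(3^p) ≥ 3·(49p^3 + 29p).
Also, for p ≥ 10 we have 3·(49p^3 + 29p) ≥ 49(p+1)^3 + 29(p+1), since 3·(49p^3 + 29p) − (49(p+1)^3 + 29(p+1)) = 98p^3 - 147p^2 - 89p - 78, which is nonnegative for all p ≥ 10.
Combining, 3^(p + 1) ≥ 49(p+1)^3 + 29(p+1).
Hence, by induction on r, the claim holds for every r ≥ 10.
Hence the smallest such N is 10.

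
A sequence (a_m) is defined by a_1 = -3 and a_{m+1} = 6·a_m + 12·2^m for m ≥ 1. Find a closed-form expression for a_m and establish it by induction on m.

Computing the first terms: a_1 = -3, a_2 = 6, a_3 = 84. This suggests a_m = -3·2^m + 3·6^(m - 1).
Base case (m = 1): the formula gives -3 = -3 = a_1.
For the inductive step, assume it holds for an arbitrary k ≥ 1, so a_k = -3·2^k + 3·6^(k - 1).
Then a_{k+1} = 6·a_k + 12·2^k = 6·(-3·2^k + 3·6^(k - 1)) + 12·2^k = -3·2^(k + 1) + 3·6^k = -3·2^(k+1) + 3·6^((k+1) - 1),
which is the claimed formula at m = k+1.
This completes the induction.

a_m = -3·2^m + 3·6^(m - 1)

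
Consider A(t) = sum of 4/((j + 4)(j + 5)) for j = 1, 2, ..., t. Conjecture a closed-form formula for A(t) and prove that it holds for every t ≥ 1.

We claim A(t) = 4t/(5(t + 5)) for all t ≥ 1.
Base case (t = 1): A(1) = 2/15, and the closed form gives 2/15. They agree.
Inductive step: assume the claim holds for t = j, so A(j) = 4j/(5(j + 5)).
Then A(j+1) = A(j) + (4/((j + 5)(j + 6))) = (4j/(5(j + 5))) + (4/((j + 5)(j + 6))).
Simplifying, A(j+1) = 4(j + 1)/(5(j + 6)) = 4(j+1)/(5((j+1) + 5)),
which is the closed form with t = j+1.
By the principle of mathematical induction, the result holds for all t ≥ 1.

A(t) = 4t/(5(t + 5))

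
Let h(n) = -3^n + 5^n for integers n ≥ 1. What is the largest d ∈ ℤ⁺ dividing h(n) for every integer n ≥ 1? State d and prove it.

d = 2

Computing the first values: h(1) = 2 and h(2) = 16; gcd(2, 16) = 2, so d ≤ 2.
We prove 2 | -3^n + 5^n for all n ≥ 1 by induction on n.
Base case (n = 1): h(1) = 2 = 2·(1), so 2 | h(1).
Inductive step: suppose the statement holds for some m ≥ 1, i.e. 2 | h(m). Then
5^{m+1} − 3^{m+1} = 5·5^m − 3·3^m = 5·(5^m − 3^m) + (2)·3^m. The first term is divisible by 2 by the inductive hypothesis, and the second term (2)·3^m is divisible by 2 since 2 | 2. Hence 2 | h(m+1).
This completes the induction.
Therefore the largest such d is 2.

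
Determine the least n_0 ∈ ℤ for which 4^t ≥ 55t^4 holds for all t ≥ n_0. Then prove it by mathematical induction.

n_0 = 10

At t = 9: 262144 < 360855, so the inequality fails and n_0 ≥ 10. We prove 4^t ≥ 55t^4 for all t ≥ 10.
When t = 10: 4^t = 1048576 and 55t^4 = 550000, so 1048576 ≥ 550000.
Suppose the result is true for t = k, so 4^k ≥ 55k^4.
Then 4^(k + 1) = 4·(4^k) ≥ 4·(55k^4).
Also, for k ≥ 10 we have 4·(55k^4) ≥ 55(k+1)^4, since 4 ≥ (1 + 1/k)^4 for all k ≥ 10.
Combining, 4^(k + 1) ≥ 55(k+1)^4.
By induction, the statement is established for all t ≥ 10.
Hence the smallest such n_0 is 10.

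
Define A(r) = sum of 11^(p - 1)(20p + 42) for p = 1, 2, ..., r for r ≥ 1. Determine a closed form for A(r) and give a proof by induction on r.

A(r) = 2·11^r(r + 2) - 4

We claim A(r) = 2·11^r(r + 2) - 4 for all r ≥ 1.
Base case (r = 1): A(1) = 62, and the closed form gives 62. They agree.
Suppose the result is true for r = p, so A(p) = 2·11^p(p + 2) - 4.
Then A(p+1) = A(p) + (11^p(20p + 62)) = (2·11^p(p + 2) - 4) + (11^p(20p + 62)).
Simplifying, A(p+1) = 22·11^p·p + 66·11^p - 4 = 2·11^(p+1)((p+1) + 2) - 4,
which is the closed form with r = p+1.
This completes the induction.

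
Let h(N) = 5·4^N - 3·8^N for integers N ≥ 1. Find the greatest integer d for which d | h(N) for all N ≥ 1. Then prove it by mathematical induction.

Computing the first values: h(1) = -4 and h(2) = -112; gcd(-4, -112) = 4, so d ≤ 4.
We prove 4 | 5·4^N - 3·8^N for all N ≥ 1 by induction on N.
When N = 1: h(1) = -4 = 4·(-1), so 4 | h(1).
Inductive step: suppose the statement holds for some r ≥ 1, i.e. 4 | h(r). Then
h(r+1) − 8·h(r) = (5·4^(r+1) - 3·8^(r+1)) − 8·(5·4^r - 3·8^r) = (5)·4^r·(4 − 8) = (-20)·4^r. Since 4 | h(r) by the inductive hypothesis, 4 | 8·h(r); and 4 | -20 since -20 = 4·-5. Therefore 4 | h(r+1).
By induction, the statement is established for all N ≥ 1.
Therefore the largest such d is 4.

d = 4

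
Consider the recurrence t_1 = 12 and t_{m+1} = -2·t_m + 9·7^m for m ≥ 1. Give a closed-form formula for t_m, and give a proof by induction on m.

Computing the first terms: t_1 = 12, t_2 = 39, t_3 = 363. This suggests t_m = 5(-2)^(m - 1) + 7^m.
Base step (m = 1): the formula gives 12 = 12 = t_1.
Inductive step: suppose the statement holds for some r ≥ 1, so t_r = 5(-2)^(r - 1) + 7^r.
Then t_{r+1} = -2·t_r + 9·7^r = -2·(5(-2)^(r - 1) + 7^r) + 9·7^r = 5(-2)^r + 7^(r + 1) = 5(-2)^((r+1) - 1) + 7^(r+1),
which is the claimed formula at m = r+1.
By the principle of mathematical induction, the result holds for all m ≥ 1.

t_m = 5(-2)^(m - 1) + 7^m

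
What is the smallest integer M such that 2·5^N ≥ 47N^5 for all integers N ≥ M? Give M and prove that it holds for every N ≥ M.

At N = 8: 781250 < 1540096, so the inequality fails and M ≥ 9. We prove 2·5^N ≥ 47N^5 for all N ≥ 9.
For the base case N = 9: 2·5^N = 3906250 and 47N^5 = 2775303, so 3906250 ≥ 2775303.
Inductive step: assume the claim holds for N = r, so 2·5^r ≥ 47r^5.
Then 2·5^(r + 1) = 5·(2·5^r) ≥ 5·(47r^5).
Also, for r ≥ 9 we have 5·(47r^5) ≥ 47(r+1)^5, since 5 ≥ (1 + 1/r)^5 for all r ≥ 9.
Combining, 2·5^(r + 1) ≥ 47(r+1)^5.
This completes the induction.
Hence the smallest such M is 9.

M = 9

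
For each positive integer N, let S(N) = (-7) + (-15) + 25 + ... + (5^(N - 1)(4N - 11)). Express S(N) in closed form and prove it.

We claim S(N) = 5^N(N - 3) + 3 for all N ≥ 1.
For the base case N = 1: S(1) = -7, and the closed form gives -7. They agree.
For the inductive step, assume it holds for an arbitrary j ≥ 1, so S(j) = 5^j(j - 3) + 3.
Then S(j+1) = S(j) + (5^j(4j - 7)) = (5^j(j - 3) + 3) + (5^j(4j - 7)).
Simplifying, S(j+1) = 5·5^j·j - 10·5^j + 3 = 5^(j+1)((j+1) - 3) + 3,
which is the closed form with N = j+1.
Hence, by induction on N, the claim holds for every N ≥ 1.

S(N) = 5^N(N - 3) + 3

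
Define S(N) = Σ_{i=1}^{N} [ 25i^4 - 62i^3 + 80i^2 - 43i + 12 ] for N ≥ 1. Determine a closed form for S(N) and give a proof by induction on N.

We claim S(N) = N(5N^4 - 3N^3 + 4N^2 + 3N + 3) for all N ≥ 1.
When N = 1: S(1) = 12, and the closed form gives 12. They agree.
For the inductive step, assume it holds for an arbitrary i ≥ 1, so S(i) = i(5i^4 - 3i^3 + 4i^2 + 3i + 3).
Then S(i+1) = S(i) + (25i^4 + 38i^3 + 44i^2 + 31i + 12) = (i(5i^4 - 3i^3 + 4i^2 + 3i + 3)) + (25i^4 + 38i^3 + 44i^2 + 31i + 12).
Simplifying, S(i+1) = (i + 1)(5i^4 + 17i^3 + 25i^2 + 22i + 12) = (i+1)(5(i+1)^4 - 3(i+1)^3 + 4(i+1)^2 + 3(i+1) + 3),
which is the closed form with N = i+1.
This completes the induction.

S(N) = N(5N^4 - 3N^3 + 4N^2 + 3N + 3)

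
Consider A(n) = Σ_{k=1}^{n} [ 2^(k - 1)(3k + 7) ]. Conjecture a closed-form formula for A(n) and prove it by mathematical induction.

We claim A(n) = 2^n(3n + 4) - 4 for all n ≥ 1.
Base case (n = 1): A(1) = 10, and the closed form gives 10. They agree.
For the inductive step, assume it holds for an arbitrary k ≥ 1, so A(k) = 2^k(3k + 4) - 4.
Then A(k+1) = A(k) + (2^k(3k + 10)) = (2^k(3k + 4) - 4) + (2^k(3k + 10)).
Simplifying, A(k+1) = 6·2^k·k + 14·2^k - 4 = 2^(k+1)(3(k+1) + 4) - 4,
which is the closed form with n = k+1.
By the principle of mathematical induction, the result holds for all n ≥ 1.

A(n) = 2^n(3n + 4) - 4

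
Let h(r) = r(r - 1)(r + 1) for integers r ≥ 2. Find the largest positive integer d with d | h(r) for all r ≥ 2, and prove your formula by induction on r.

d = 6

Computing the first values: h(2) = 6 and h(3) = 24; gcd(6, 24) = 6, so d ≤ 6.
We prove 6 | r(r - 1)(r + 1) for all r ≥ 2 by induction on r.
When r = 2: h(2) = 6 = 6·(1), so 6 | h(2).
Inductive step: assume the claim holds for r = i, i.e. 6 | h(i). Then
h(i+1) − h(i) = i·(i+1)·(i+2) − (i-1)·i·(i+1) = i·(i+1)·[(i+2) − (i-1)] = 3·i·(i+1). The product of 2 consecutive integers is divisible by (2)! = 2, so h(i+1) − h(i) is divisible by 3·2 = 6. By the inductive hypothesis 6 | h(i), hence 6 | h(i+1).
Hence, by induction on r, the claim holds for every r ≥ 2.
Therefore the largest such d is 6.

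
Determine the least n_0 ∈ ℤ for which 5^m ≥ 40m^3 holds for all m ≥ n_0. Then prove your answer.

At m = 5: 3125 < 5000, so the inequality fails and n_0 ≥ 6. We prove 5^m ≥ 40m^3 for all m ≥ 6.
When m = 6: 5^m = 15625 and 40m^3 = 8640, so 15625 ≥ 8640.
For the inductive step, assume it holds for an arbitrary k ≥ 6, so 5^k ≥ 40k^3.
Then 5^(k + 1) = 5·(5^k) ≥ 5·(40k^3).
Also, for k ≥ 6 we have 5·(40k^3) ≥ 40(k+1)^3, since 5 ≥ (1 + 1/k)^3 for all k ≥ 6.
Combining, 5^(k + 1) ≥ 40(k+1)^3.
By the principle of mathematical induction, the result holds for all m ≥ 6.
Hence the smallest such n_0 is 6.

n_0 = 6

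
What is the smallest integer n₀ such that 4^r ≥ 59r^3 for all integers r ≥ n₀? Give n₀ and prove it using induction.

At r = 7: 16384 < 20237, so the inequality fails and n₀ ≥ 8. We prove 4^r ≥ 59r^3 for all r ≥ 8.
Base case (r = 8): 4^r = 65536 and 59r^3 = 30208, so 65536 ≥ 30208.
Suppose the result is true for r = m, so 4^m ≥ 59m^3.
Then 4^(m + 1) = 4·(4^m) ≥ 4·(59m^3).
Also, for m ≥ 8 we have 4·(59m^3) ≥ 59(m+1)^3, since 4 ≥ (1 + 1/m)^3 for all m ≥ 8.
Combining, 4^(m + 1) ≥ 59(m+1)^3.
By induction, the statement is established for all r ≥ 8.
Hence the smallest such n₀ is 8.

n₀ = 8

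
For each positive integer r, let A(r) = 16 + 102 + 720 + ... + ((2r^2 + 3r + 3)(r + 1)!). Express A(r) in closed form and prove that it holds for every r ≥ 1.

We claim A(r) = (2r + 1)(r + 2)! - 2 for all r ≥ 1.
For the base case r = 1: A(1) = 16, and the closed form gives 16. They agree.
Inductive step: assume the claim holds for r = k, so A(k) = (2k + 1)(k + 2)! - 2.
Then A(k+1) = A(k) + ((2k^2 + 7k + 8)(k + 2)!) = ((2k + 1)(k + 2)! - 2) + ((2k^2 + 7k + 8)(k + 2)!).
Simplifying, A(k+1) = (2(k+1) + 1)((k+1) + 2)! - 2,
which is the closed form with r = k+1.
This completes the induction.

A(r) = (2r + 1)(r + 2)! - 2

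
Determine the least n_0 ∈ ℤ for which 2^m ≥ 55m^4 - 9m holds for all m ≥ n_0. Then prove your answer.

n_0 = 25

At m = 24: 16777216 < 18247464, so the inequality fails and n_0 ≥ 25. We prove 2^m ≥ 55m^4 - 9m for all m ≥ 25.
Base step (m = 25): 2^m = 33554432 and 55m^4 - 9m = 21484150, so 33554432 ≥ 21484150.
For the inductive step, assume it holds for an arbitrary r ≥ 25, so 2^r ≥ 55r^4 - 9r.
Then 2^(r + 1) = 2·(2^r) ≥ 2·(55r^4 - 9r).
Also, for r ≥ 25 we have 2·(55r^4 - 9r) ≥ 55(r+1)^4 - 9(r+1), since 2·(55r^4 - 9r) − (55(r+1)^4 - 9(r+1)) = 55r^4 - 220r^3 - 330r^2 - 229r - 46, which is nonnegative for all r ≥ 25.
Combining, 2^(r + 1) ≥ 55(r+1)^4 - 9(r+1).
This completes the induction.
Hence the smallest such n_0 is 25.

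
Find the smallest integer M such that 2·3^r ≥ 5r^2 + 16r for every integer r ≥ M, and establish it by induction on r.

At r = 3: 54 < 93, so the inequality fails and M ≥ 4. We prove 2·3^r ≥ 5r^2 + 16r for all r ≥ 4.
When r = 4: 2·3^r = 162 and 5r^2 + 16r = 144, so 162 ≥ 144.
Inductive step: suppose the statement holds for some p ≥ 4, so 2·3^p ≥ 5p^2 + 16p.
Then 2·3^(p + 1) = 3·(2·3^p) ≥ 3·(5p^2 + 16p).
Also, for p ≥ 4 we have 3·(5p^2 + 16p) ≥ 5(p+1)^2 + 16(p+1), since 3·(5p^2 + 16p) − (5(p+1)^2 + 16(p+1)) = 10p^2 + 22p - 21, which is nonnegative for all p ≥ 4.
Combining, 2·3^(p + 1) ≥ 5(p+1)^2 + 16(p+1).
By induction, the statement is established for all r ≥ 4.
Hence the smallest such M is 4.

M = 4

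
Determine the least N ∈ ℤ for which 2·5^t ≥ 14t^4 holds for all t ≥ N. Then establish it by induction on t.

N = 6

At t = 5: 6250 < 8750, so the inequality fails and N ≥ 6. We prove 2·5^t ≥ 14t^4 for all t ≥ 6.
Base step (t = 6): 2·5^t = 31250 and 14t^4 = 18144, so 31250 ≥ 18144.
For the inductive step, assume it holds for an arbitrary k ≥ 6, so 2·5^k ≥ 14k^4.
Then 2·5^(k + 1) = 5·(2·5^k) ≥ 5·(14k^4).
Also, for k ≥ 6 we have 5·(14k^4) ≥ 14(k+1)^4, since 5 ≥ (1 + 1/k)^4 for all k ≥ 6.
Combining, 2·5^(k + 1) ≥ 14(k+1)^4.
By induction, the statement is established for all t ≥ 6.
Hence the smallest such N is 6.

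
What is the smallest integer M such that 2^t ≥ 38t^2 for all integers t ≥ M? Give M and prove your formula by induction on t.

M = 13

At t = 12: 4096 < 5472, so the inequality fails and M ≥ 13. We prove 2^t ≥ 38t^2 for all t ≥ 13.
For the base case t = 13: 2^t = 8192 and 38t^2 = 6422, so 8192 ≥ 6422.
For the inductive step, assume it holds for an arbitrary i ≥ 13, so 2^i ≥ 38i^2.
Then 2^(i + 1) = 2·(2^i) ≥ 2·(38i^2).
Also, for i ≥ 13 we have 2·(38i^2) ≥ 38(i+1)^2, since 2 ≥ (1 + 1/i)^2 for all i ≥ 13.
Combining, 2^(i + 1) ≥ 38(i+1)^2.
This completes the induction.
Hence the smallest such M is 13.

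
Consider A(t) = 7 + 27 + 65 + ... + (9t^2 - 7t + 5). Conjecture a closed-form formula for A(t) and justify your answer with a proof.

We claim A(t) = t(3t^2 + t + 3) for all t ≥ 1.
For the base case t = 1: A(1) = 7, and the closed form gives 7. They agree.
For the inductive step, assume it holds for an arbitrary m ≥ 1, so A(m) = m(3m^2 + m + 3).
Then A(m+1) = A(m) + (9m^2 + 11m + 7) = (m(3m^2 + m + 3)) + (9m^2 + 11m + 7).
Simplifying, A(m+1) = (m + 1)(3m^2 + 7m + 7) = (m+1)(3(m+1)^2 + (m+1) + 3),
which is the closed form with t = m+1.
By the principle of mathematical induction, the result holds for all t ≥ 1.

A(t) = t(3t^2 + t + 3)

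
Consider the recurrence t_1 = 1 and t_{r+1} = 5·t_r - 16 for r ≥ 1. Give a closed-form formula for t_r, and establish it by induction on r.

Computing the first terms: t_1 = 1, t_2 = -11, t_3 = -71. This suggests t_r = -3·5^(r - 1) + 4.
Base step (r = 1): the formula gives 1 = 1 = t_1.
Suppose the result is true for r = j, so t_j = -3·5^(j - 1) + 4.
Then t_{j+1} = 5·t_j - 16 = 5·(-3·5^(j - 1) + 4) - 16 = -3·5^j + 4 = -3·5^((j+1) - 1) + 4,
which is the claimed formula at r = j+1.
Hence, by induction on r, the claim holds for every r ≥ 1.

t_r = -3·5^(r - 1) + 4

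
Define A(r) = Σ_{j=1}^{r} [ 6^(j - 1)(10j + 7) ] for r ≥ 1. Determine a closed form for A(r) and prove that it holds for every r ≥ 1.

A(r) = 6^r(2r + 1) - 1

We claim A(r) = 6^r(2r + 1) - 1 for all r ≥ 1.
For the base case r = 1: A(1) = 17, and the closed form gives 17. They agree.
For the inductive step, assume it holds for an arbitrary j ≥ 1, so A(j) = 6^j(2j + 1) - 1.
Then A(j+1) = A(j) + (6^j(10j + 17)) = (6^j(2j + 1) - 1) + (6^j(10j + 17)).
Simplifying, A(j+1) = 12·6^j·j + 18·6^j - 1 = 6^(j+1)(2(j+1) + 1) - 1,
which is the closed form with r = j+1.
By induction, the statement is established for all r ≥ 1.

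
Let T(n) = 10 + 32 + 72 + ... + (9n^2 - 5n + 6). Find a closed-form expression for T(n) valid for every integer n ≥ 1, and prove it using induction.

T(n) = n(3n^2 + 2n + 5)

We claim T(n) = n(3n^2 + 2n + 5) for all n ≥ 1.
Base case (n = 1): T(1) = 10, and the closed form gives 10. They agree.
For the inductive step, assume it holds for an arbitrary m ≥ 1, so T(m) = m(3m^2 + 2m + 5).
Then T(m+1) = T(m) + (9m^2 + 13m + 10) = (m(3m^2 + 2m + 5)) + (9m^2 + 13m + 10).
Simplifying, T(m+1) = (m + 1)(3m^2 + 8m + 10) = (m+1)(3(m+1)^2 + 2(m+1) + 5),
which is the closed form with n = m+1.
By induction, the statement is established for all n ≥ 1.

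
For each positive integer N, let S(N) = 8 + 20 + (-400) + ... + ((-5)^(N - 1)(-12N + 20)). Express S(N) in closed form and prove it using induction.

S(N) = (-5)^N(2N - 3) + 3

We claim S(N) = (-5)^N(2N - 3) + 3 for all N ≥ 1.
For the base case N = 1: S(1) = 8, and the closed form gives 8. They agree.
Inductive step: suppose the statement holds for some i ≥ 1, so S(i) = (-5)^i(2i - 3) + 3.
Then S(i+1) = S(i) + ((-5)^i(-12i + 8)) = ((-5)^i(2i - 3) + 3) + ((-5)^i(-12i + 8)).
Simplifying, S(i+1) = -10(-5)^i·i + 5(-5)^i + 3 = (-5)^(i+1)(2(i+1) - 3) + 3,
which is the closed form with N = i+1.
By induction, the statement is established for all N ≥ 1.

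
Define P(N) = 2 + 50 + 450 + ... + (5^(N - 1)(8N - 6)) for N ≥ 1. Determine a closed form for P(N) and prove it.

We claim P(N) = 2·5^N(N - 1) + 2 for all N ≥ 1.
Base step (N = 1): P(1) = 2, and the closed form gives 2. They agree.
Inductive step: assume the claim holds for N = i, so P(i) = 2·5^i(i - 1) + 2.
Then P(i+1) = P(i) + (5^i(8i + 2)) = (2·5^i(i - 1) + 2) + (5^i(8i + 2)).
Simplifying, P(i+1) = 10·5^i·i + 2 = 2·5^(i+1)((i+1) - 1) + 2,
which is the closed form with N = i+1.
This completes the induction.

P(N) = 2·5^N(N - 1) + 2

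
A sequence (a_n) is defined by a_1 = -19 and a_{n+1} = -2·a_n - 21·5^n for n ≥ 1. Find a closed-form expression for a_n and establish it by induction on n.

Computing the first terms: a_1 = -19, a_2 = -67, a_3 = -391. This suggests a_n = -(-2)^(n + 1) - 3·5^n.
Base step (n = 1): the formula gives -19 = -19 = a_1.
Inductive step: suppose the statement holds for some i ≥ 1, so a_i = -(-2)^(i + 1) - 3·5^i.
Then a_{i+1} = -2·a_i - 21·5^i = -2·(-(-2)^(i + 1) - 3·5^i) - 21·5^i = -(-2)^(i + 2) - 3·5^(i + 1) = -(-2)^((i+1) + 1) - 3·5^(i+1),
which is the claimed formula at n = i+1.
This completes the induction.

a_n = -(-2)^(n + 1) - 3·5^n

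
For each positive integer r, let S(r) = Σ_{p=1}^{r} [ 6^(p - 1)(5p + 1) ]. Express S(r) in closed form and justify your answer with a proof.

S(r) = 6^r·r

We claim S(r) = 6^r·r for all r ≥ 1.
For the base case r = 1: S(1) = 6, and the closed form gives 6. They agree.
Suppose the result is true for r = p, so S(p) = 6^p·p.
Then S(p+1) = S(p) + (6^p(5p + 6)) = (6^p·p) + (6^p(5p + 6)).
Simplifying, S(p+1) = 6^(p + 1)(p + 1) = 6^(p+1)·(p+1),
which is the closed form with r = p+1.
By the principle of mathematical induction, the result holds for all r ≥ 1.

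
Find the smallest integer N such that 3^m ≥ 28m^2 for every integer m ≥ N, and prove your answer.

N = 7

At m = 6: 729 < 1008, so the inequality fails and N ≥ 7. We prove 3^m ≥ 28m^2 for all m ≥ 7.
When m = 7: 3^m = 2187 and 28m^2 = 1372, so 2187 ≥ 1372.
Suppose the result is true for m = p, so 3^p ≥ 28p^2.
Then 3^(p + 1) = 3·(3^p) ≥ 3·(28p^2).
Also, for p ≥ 7 we have 3·(28p^2) ≥ 28(p+1)^2, since 3 ≥ (1 + 1/p)^2 for all p ≥ 7.
Combining, 3^(p + 1) ≥ 28(p+1)^2.
By the principle of mathematical induction, the result holds for all m ≥ 7.
Hence the smallest such N is 7.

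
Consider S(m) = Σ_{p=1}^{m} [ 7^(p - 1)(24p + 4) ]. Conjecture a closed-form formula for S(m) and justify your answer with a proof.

We claim S(m) = 4·7^m·m for all m ≥ 1.
When m = 1: S(1) = 28, and the closed form gives 28. They agree.
Suppose the result is true for m = p, so S(p) = 4·7^p·p.
Then S(p+1) = S(p) + (7^p(24p + 28)) = (4·7^p·p) + (7^p(24p + 28)).
Simplifying, S(p+1) = 28·7^p(p + 1) = 4·7^(p+1)·(p+1),
which is the closed form with m = p+1.
By induction, the statement is established for all m ≥ 1.

S(m) = 4·7^m·m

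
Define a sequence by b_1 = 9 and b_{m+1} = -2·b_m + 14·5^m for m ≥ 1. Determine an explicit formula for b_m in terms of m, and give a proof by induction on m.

Computing the first terms: b_1 = 9, b_2 = 52, b_3 = 246. This suggests b_m = -(-2)^(m - 1) + 2·5^m.
When m = 1: the formula gives 9 = 9 = b_1.
Inductive step: assume the claim holds for m = r, so b_r = -(-2)^(r - 1) + 2·5^r.
Then b_{r+1} = -2·b_r + 14·5^r = -2·(-(-2)^(r - 1) + 2·5^r) + 14·5^r = -(-2)^r + 2·5^(r + 1) = -(-2)^((r+1) - 1) + 2·5^(r+1),
which is the claimed formula at m = r+1.
Hence, by induction on m, the claim holds for every m ≥ 1.

b_m = -(-2)^(m - 1) + 2·5^m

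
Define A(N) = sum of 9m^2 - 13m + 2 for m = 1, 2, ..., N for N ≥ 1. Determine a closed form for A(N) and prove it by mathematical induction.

We claim A(N) = N(3N^2 - 2N - 3) for all N ≥ 1.
When N = 1: A(1) = -2, and the closed form gives -2. They agree.
Suppose the result is true for N = m, so A(m) = m(3m^2 - 2m - 3).
Then A(m+1) = A(m) + (9m^2 + 5m - 2) = (m(3m^2 - 2m - 3)) + (9m^2 + 5m - 2).
Simplifying, A(m+1) = (m + 1)(3m^2 + 4m - 2) = (m+1)(3(m+1)^2 - 2(m+1) - 3),
which is the closed form with N = m+1.
By the principle of mathematical induction, the result holds for all N ≥ 1.

A(N) = N(3N^2 - 2N - 3)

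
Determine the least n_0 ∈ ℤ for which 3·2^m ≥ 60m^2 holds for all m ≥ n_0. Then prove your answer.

At m = 11: 6144 < 7260, so the inequality fails and n_0 ≥ 12. We prove 3·2^m ≥ 60m^2 for all m ≥ 12.
Base step (m = 12): 3·2^m = 12288 and 60m^2 = 8640, so 12288 ≥ 8640.
For the inductive step, assume it holds for an arbitrary r ≥ 12, so 3·2^r ≥ 60r^2.
Then 3·2^(r + 1) = 2·(3·2^r) ≥ 2·(60r^2).
Also, for r ≥ 12 we have 2·(60r^2) ≥ 60(r+1)^2, since 2 ≥ (1 + 1/r)^2 for all r ≥ 12.
Combining, 3·2^(r + 1) ≥ 60(r+1)^2.
This completes the induction.
Hence the smallest such n_0 is 12.

n_0 = 12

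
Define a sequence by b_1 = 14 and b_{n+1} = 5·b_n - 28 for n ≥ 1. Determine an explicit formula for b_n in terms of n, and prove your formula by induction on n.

Computing the first terms: b_1 = 14, b_2 = 42, b_3 = 182. This suggests b_n = 7·5^(n - 1) + 7.
Base case (n = 1): the formula gives 14 = 14 = b_1.
Suppose the result is true for n = r, so b_r = 7·5^(r - 1) + 7.
Then b_{r+1} = 5·b_r - 28 = 5·(7·5^(r - 1) + 7) - 28 = 7·5^r + 7 = 7·5^((r+1) - 1) + 7,
which is the claimed formula at n = r+1.
By induction, the statement is established for all n ≥ 1.

b_n = 7·5^(n - 1) + 7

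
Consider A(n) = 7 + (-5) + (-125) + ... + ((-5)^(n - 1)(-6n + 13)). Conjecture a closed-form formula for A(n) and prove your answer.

A(n) = (-5)^n(n - 2) + 2

We claim A(n) = (-5)^n(n - 2) + 2 for all n ≥ 1.
For the base case n = 1: A(1) = 7, and the closed form gives 7. They agree.
Inductive step: assume the claim holds for n = p, so A(p) = (-5)^p(p - 2) + 2.
Then A(p+1) = A(p) + ((-5)^p(-6p + 7)) = ((-5)^p(p - 2) + 2) + ((-5)^p(-6p + 7)).
Simplifying, A(p+1) = (-5)^(p + 1)p - (-5)^(p + 1) + 2 = (-5)^(p+1)((p+1) - 2) + 2,
which is the closed form with n = p+1.
By the principle of mathematical induction, the result holds for all n ≥ 1.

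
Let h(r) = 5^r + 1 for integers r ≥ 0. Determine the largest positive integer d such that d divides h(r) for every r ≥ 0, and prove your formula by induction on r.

d = 2

Computing the first values: h(0) = 2 and h(1) = 6; gcd(2, 6) = 2, so d ≤ 2.
We prove 2 | 5^r + 1 for all r ≥ 0 by induction on r.
Base step (r = 0): h(0) = 2 = 2·(1), so 2 | h(0).
Inductive step: assume the claim holds for r = i, i.e. 2 | h(i). Then
h(i+1) = 5^(i+1) + 1 = 5·(5^i + 1) - 4 = 5·h(i) - 4. The first term is divisible by 2 by the inductive hypothesis, and -4 is divisible by 2. Hence 2 | h(i+1).
By the principle of mathematical induction, the result holds for all r ≥ 0.
Therefore the largest such d is 2.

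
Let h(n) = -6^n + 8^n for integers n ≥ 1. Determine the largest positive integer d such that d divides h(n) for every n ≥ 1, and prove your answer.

Computing the first values: h(1) = 2 and h(2) = 28; gcd(2, 28) = 2, so d ≤ 2.
We prove 2 | -6^n + 8^n for all n ≥ 1 by induction on n.
For the base case n = 1: h(1) = 2 = 2·(1), so 2 | h(1).
Inductive step: assume the claim holds for n = k, i.e. 2 | h(k). Then
8^{k+1} − 6^{k+1} = 8·8^k − 6·6^k = 8·(8^k − 6^k) + (2)·6^k. The first term is divisible by 2 by the inductive hypothesis, and the second term (2)·6^k is divisible by 2 since 2 | 2. Hence 2 | h(k+1).
Hence, by induction on n, the claim holds for every n ≥ 1.
Therefore the largest such d is 2.

d = 2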